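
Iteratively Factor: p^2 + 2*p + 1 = (p + 1)*(p + 1)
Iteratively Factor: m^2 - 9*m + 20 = (m - 4)*(m - 5)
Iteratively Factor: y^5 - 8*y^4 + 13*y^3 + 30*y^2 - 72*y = (y)*(y^4 - 8*y^3 + 13*y^2 + 30*y - 72) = y*(y + 2)*(y^3 - 10*y^2 + 33*y - 36) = y*(y - 3)*(y + 2)*(y^2 - 7*y + 12) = y*(y - 4)*(y - 3)*(y + 2)*(y - 3)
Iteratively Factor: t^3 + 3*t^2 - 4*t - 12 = (t + 2)*(t^2 + t - 6) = (t + 2)*(t + 3)*(t - 2)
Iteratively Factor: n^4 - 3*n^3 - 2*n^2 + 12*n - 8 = (n - 2)*(n^3 - n^2 - 4*n + 4) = (n - 2)*(n + 2)*(n^2 - 3*n + 2) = (n - 2)*(n - 1)*(n + 2)*(n - 2)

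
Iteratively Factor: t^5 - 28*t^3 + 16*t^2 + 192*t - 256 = (t + 4)*(t^4 - 4*t^3 - 12*t^2 + 64*t - 64) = (t - 4)*(t + 4)*(t^3 - 12*t + 16) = (t - 4)*(t - 2)*(t + 4)*(t^2 + 2*t - 8) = (t - 4)*(t - 2)^2*(t + 4)*(t + 4)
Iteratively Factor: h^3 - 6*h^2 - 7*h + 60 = (h - 5)*(h^2 - h - 12) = (h - 5)*(h + 3)*(h - 4)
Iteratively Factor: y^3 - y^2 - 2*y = (y + 1)*(y^2 - 2*y) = (y - 2)*(y + 1)*(y)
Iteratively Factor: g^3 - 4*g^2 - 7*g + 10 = (g - 1)*(g^2 - 3*g - 10) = (g - 1)*(g + 2)*(g - 5)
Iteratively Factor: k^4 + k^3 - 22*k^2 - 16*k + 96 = (k + 4)*(k^3 - 3*k^2 - 10*k + 24) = (k + 3)*(k + 4)*(k^2 - 6*k + 8) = (k - 4)*(k + 3)*(k + 4)*(k - 2)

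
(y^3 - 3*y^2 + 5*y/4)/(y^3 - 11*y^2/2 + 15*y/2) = (y - 1/2)/(y - 3)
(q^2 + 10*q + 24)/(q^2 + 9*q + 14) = (q^2 + 10*q + 24)/(q^2 + 9*q + 14)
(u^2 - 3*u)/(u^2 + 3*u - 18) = u/(u + 6)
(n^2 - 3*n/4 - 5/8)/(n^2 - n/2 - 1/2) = (n - 5/4)/(n - 1)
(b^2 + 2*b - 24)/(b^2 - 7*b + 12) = (b + 6)/(b - 3)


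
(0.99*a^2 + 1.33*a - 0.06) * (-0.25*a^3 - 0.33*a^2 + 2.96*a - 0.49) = -0.2475*a^5 - 0.6592*a^4 + 2.5065*a^3 + 3.4715*a^2 - 0.8293*a + 0.0294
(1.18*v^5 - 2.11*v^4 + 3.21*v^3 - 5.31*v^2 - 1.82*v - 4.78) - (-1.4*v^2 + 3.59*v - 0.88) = 1.18*v^5 - 2.11*v^4 + 3.21*v^3 - 3.91*v^2 - 5.41*v - 3.9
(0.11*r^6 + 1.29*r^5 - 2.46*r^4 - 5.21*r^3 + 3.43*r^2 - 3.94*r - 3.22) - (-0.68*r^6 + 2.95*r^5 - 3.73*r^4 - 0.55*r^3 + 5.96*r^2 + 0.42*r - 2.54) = 0.79*r^6 - 1.66*r^5 + 1.27*r^4 - 4.66*r^3 - 2.53*r^2 - 4.36*r - 0.68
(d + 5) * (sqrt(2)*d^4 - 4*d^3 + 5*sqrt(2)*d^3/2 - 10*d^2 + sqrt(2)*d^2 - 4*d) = sqrt(2)*d^5 - 4*d^4 + 15*sqrt(2)*d^4/2 - 30*d^3 + 27*sqrt(2)*d^3/2 - 54*d^2 + 5*sqrt(2)*d^2 - 20*d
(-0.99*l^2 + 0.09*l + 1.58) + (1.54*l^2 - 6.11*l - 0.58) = 0.55*l^2 - 6.02*l + 1.0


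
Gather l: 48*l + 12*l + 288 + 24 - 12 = 60*l + 300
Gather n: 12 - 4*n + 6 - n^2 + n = -n^2 - 3*n + 18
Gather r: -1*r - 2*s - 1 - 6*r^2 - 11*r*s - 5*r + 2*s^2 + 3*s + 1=-6*r^2 + r*(-11*s - 6) + 2*s^2 + s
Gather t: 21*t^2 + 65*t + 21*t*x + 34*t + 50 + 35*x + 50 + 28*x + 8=21*t^2 + t*(21*x + 99) + 63*x + 108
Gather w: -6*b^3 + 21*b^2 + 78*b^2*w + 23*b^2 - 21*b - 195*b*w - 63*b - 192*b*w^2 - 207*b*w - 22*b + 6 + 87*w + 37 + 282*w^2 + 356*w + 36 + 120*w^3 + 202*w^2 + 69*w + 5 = -6*b^3 + 44*b^2 - 106*b + 120*w^3 + w^2*(484 - 192*b) + w*(78*b^2 - 402*b + 512) + 84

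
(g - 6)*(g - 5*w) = g^2 - 5*g*w - 6*g + 30*w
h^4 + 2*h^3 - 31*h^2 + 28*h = h*(h - 4)*(h - 1)*(h + 7)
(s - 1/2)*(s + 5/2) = s^2 + 2*s - 5/4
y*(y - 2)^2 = y^3 - 4*y^2 + 4*y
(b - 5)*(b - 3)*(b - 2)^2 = b^4 - 12*b^3 + 51*b^2 - 92*b + 60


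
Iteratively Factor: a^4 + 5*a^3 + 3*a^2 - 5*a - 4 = (a + 1)*(a^3 + 4*a^2 - a - 4) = (a - 1)*(a + 1)*(a^2 + 5*a + 4) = (a - 1)*(a + 1)*(a + 4)*(a + 1)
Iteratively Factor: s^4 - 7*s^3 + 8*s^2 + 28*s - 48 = (s - 2)*(s^3 - 5*s^2 - 2*s + 24) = (s - 2)*(s + 2)*(s^2 - 7*s + 12) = (s - 4)*(s - 2)*(s + 2)*(s - 3)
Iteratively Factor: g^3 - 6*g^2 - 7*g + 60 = (g + 3)*(g^2 - 9*g + 20) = (g - 5)*(g + 3)*(g - 4)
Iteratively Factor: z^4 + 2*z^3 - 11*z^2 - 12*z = (z + 1)*(z^3 + z^2 - 12*z) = (z - 3)*(z + 1)*(z^2 + 4*z) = (z - 3)*(z + 1)*(z + 4)*(z)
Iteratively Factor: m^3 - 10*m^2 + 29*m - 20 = (m - 1)*(m^2 - 9*m + 20) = (m - 5)*(m - 1)*(m - 4)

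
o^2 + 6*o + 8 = (o + 2)*(o + 4)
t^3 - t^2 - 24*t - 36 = (t - 6)*(t + 2)*(t + 3)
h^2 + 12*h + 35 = (h + 5)*(h + 7)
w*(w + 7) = w^2 + 7*w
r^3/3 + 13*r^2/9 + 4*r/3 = r*(r/3 + 1)*(r + 4/3)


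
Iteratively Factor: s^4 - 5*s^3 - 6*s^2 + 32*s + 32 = (s + 1)*(s^3 - 6*s^2 + 32) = (s - 4)*(s + 1)*(s^2 - 2*s - 8) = (s - 4)^2*(s + 1)*(s + 2)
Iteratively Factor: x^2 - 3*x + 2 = (x - 2)*(x - 1)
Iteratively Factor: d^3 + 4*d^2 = (d + 4)*(d^2) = d*(d + 4)*(d)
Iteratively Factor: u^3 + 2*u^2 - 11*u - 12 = (u - 3)*(u^2 + 5*u + 4) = (u - 3)*(u + 1)*(u + 4)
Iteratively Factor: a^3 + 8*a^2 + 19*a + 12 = (a + 3)*(a^2 + 5*a + 4) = (a + 3)*(a + 4)*(a + 1)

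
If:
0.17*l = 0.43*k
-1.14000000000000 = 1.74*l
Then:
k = -0.26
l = -0.66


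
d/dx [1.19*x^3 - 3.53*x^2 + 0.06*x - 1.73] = 3.57*x^2 - 7.06*x + 0.06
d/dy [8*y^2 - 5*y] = 16*y - 5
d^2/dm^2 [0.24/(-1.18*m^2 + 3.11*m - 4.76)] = (0.668352*m^2 - 1.761504*m - 0.24*(2.36*m - 3.11)*(4.72*m - 6.22) + 2.696064)/(1.18*m^2 - 3.11*m + 4.76)^3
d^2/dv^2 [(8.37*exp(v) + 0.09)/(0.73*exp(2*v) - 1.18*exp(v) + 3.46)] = (4.46037299999999*exp(4*v) + 7.40176199999998*exp(3*v) - 127.078254*exp(2*v) + 33.389064*exp(v) + 100.569744)*exp(v)/(0.389017*exp(6*v) - 1.886466*exp(5*v) + 8.580858*exp(4*v) - 19.525696*exp(3*v) + 40.670916*exp(2*v) - 42.379464*exp(v) + 41.421736)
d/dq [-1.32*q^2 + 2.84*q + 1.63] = 2.84 - 2.64*q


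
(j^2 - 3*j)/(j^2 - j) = (j - 3)/(j - 1)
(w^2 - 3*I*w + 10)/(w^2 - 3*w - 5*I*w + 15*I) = (w + 2*I)/(w - 3)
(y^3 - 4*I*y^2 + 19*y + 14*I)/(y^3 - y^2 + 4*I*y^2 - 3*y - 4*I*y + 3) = (y^2 - 5*I*y + 14)/(y^2 + y*(-1 + 3*I) - 3*I)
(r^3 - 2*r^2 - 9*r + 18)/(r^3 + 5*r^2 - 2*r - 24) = (r - 3)/(r + 4)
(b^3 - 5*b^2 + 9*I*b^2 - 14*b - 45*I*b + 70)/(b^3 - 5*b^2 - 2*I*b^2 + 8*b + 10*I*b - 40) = (b + 7*I)/(b - 4*I)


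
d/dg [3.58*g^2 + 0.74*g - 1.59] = 7.16*g + 0.74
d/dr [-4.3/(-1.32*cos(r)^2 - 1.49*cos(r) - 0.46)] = (11.352*cos(r) + 6.407)*sin(r)/(1.32*cos(r)^2 + 1.49*cos(r) + 0.46)^2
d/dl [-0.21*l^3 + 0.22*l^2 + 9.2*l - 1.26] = -0.63*l^2 + 0.44*l + 9.2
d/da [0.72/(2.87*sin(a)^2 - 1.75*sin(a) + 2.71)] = (1.26 - 4.1328*sin(a))*cos(a)/(2.87*sin(a)^2 - 1.75*sin(a) + 2.71)^2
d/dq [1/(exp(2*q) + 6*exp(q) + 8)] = 2*(-exp(q) - 3)*exp(q)/(exp(2*q) + 6*exp(q) + 8)^2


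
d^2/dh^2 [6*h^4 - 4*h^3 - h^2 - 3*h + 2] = 72*h^2 - 24*h - 2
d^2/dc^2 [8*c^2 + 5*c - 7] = 16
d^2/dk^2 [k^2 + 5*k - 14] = 2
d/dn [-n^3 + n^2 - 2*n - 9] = -3*n^2 + 2*n - 2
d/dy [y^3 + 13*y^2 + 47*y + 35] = 3*y^2 + 26*y + 47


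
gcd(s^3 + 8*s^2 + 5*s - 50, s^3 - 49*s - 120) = s + 5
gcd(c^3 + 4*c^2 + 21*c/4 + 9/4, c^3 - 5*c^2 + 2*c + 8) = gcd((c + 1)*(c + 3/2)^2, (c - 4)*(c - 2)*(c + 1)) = c + 1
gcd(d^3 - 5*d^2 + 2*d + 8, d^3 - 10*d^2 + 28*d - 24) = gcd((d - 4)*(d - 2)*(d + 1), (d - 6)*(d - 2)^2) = d - 2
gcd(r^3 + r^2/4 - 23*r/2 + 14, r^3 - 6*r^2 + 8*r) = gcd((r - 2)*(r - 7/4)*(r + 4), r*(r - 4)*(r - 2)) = r - 2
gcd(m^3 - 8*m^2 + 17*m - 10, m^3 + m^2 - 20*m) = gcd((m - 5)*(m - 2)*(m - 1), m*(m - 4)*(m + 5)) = 1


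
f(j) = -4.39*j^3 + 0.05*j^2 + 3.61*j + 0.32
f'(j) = -13.17*j^2 + 0.1*j + 3.61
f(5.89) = -873.72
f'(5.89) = -452.70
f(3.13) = -122.51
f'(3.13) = -125.10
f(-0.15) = -0.21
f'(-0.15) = 3.30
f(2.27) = -42.58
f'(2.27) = -64.03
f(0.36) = 1.42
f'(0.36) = 1.94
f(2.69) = -75.06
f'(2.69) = -91.42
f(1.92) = -23.64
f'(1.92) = -44.75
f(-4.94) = 512.94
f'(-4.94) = -318.28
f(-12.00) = 7550.12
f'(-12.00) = -1894.07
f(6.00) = -924.46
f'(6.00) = -469.91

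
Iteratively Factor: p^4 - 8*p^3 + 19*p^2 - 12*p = (p - 1)*(p^3 - 7*p^2 + 12*p) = (p - 4)*(p - 1)*(p^2 - 3*p) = p*(p - 4)*(p - 1)*(p - 3)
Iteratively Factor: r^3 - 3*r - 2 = (r + 1)*(r^2 - r - 2) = (r - 2)*(r + 1)*(r + 1)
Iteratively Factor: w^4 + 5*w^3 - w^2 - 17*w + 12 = (w - 1)*(w^3 + 6*w^2 + 5*w - 12) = (w - 1)*(w + 4)*(w^2 + 2*w - 3) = (w - 1)^2*(w + 4)*(w + 3)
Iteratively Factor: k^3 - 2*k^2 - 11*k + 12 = (k + 3)*(k^2 - 5*k + 4) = (k - 4)*(k + 3)*(k - 1)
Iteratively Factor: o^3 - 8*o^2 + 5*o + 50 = (o + 2)*(o^2 - 10*o + 25) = (o - 5)*(o + 2)*(o - 5)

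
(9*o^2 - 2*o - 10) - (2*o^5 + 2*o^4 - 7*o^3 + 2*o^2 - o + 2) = -2*o^5 - 2*o^4 + 7*o^3 + 7*o^2 - o - 12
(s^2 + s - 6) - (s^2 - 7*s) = 8*s - 6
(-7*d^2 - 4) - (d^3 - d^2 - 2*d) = -d^3 - 6*d^2 + 2*d - 4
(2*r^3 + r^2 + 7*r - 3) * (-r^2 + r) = -2*r^5 + r^4 - 6*r^3 + 10*r^2 - 3*r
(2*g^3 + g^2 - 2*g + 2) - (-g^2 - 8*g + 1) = 2*g^3 + 2*g^2 + 6*g + 1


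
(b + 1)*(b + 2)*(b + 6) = b^3 + 9*b^2 + 20*b + 12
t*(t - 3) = t^2 - 3*t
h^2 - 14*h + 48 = (h - 8)*(h - 6)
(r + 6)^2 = r^2 + 12*r + 36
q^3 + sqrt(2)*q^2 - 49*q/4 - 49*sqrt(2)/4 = (q - 7/2)*(q + 7/2)*(q + sqrt(2))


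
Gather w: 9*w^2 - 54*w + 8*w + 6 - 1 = 9*w^2 - 46*w + 5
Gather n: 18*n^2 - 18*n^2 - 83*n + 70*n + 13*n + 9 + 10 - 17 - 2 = 0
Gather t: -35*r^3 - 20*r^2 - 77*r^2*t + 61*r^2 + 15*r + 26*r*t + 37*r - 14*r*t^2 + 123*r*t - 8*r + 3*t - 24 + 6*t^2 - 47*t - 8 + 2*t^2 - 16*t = -35*r^3 + 41*r^2 + 44*r + t^2*(8 - 14*r) + t*(-77*r^2 + 149*r - 60) - 32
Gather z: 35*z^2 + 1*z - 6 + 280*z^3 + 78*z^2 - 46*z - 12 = 280*z^3 + 113*z^2 - 45*z - 18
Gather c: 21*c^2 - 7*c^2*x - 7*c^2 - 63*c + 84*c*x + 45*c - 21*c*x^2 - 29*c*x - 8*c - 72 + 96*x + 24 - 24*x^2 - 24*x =c^2*(14 - 7*x) + c*(-21*x^2 + 55*x - 26) - 24*x^2 + 72*x - 48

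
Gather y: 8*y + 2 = 8*y + 2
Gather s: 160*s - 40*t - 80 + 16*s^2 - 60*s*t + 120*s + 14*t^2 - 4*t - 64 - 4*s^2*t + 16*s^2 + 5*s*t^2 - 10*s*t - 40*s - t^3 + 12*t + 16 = s^2*(32 - 4*t) + s*(5*t^2 - 70*t + 240) - t^3 + 14*t^2 - 32*t - 128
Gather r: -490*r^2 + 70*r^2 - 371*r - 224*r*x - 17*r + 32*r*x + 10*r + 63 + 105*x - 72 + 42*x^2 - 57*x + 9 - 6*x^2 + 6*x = -420*r^2 + r*(-192*x - 378) + 36*x^2 + 54*x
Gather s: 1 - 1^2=0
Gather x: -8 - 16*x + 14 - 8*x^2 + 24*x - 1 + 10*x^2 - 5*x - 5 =2*x^2 + 3*x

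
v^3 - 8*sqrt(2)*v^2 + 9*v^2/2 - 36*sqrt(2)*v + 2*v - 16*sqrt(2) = (v + 1/2)*(v + 4)*(v - 8*sqrt(2))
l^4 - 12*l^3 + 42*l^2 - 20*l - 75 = (l - 5)^2*(l - 3)*(l + 1)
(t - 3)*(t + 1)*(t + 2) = t^3 - 7*t - 6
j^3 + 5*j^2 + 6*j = j*(j + 2)*(j + 3)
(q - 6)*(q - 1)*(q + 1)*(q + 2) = q^4 - 4*q^3 - 13*q^2 + 4*q + 12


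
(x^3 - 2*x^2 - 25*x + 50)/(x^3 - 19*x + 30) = (x - 5)/(x - 3)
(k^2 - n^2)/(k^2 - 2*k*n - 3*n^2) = (k - n)/(k - 3*n)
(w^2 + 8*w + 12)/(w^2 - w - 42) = (w + 2)/(w - 7)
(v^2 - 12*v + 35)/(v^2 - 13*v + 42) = (v - 5)/(v - 6)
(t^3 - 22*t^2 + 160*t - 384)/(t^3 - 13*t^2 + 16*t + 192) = (t - 6)/(t + 3)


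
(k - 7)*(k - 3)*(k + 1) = k^3 - 9*k^2 + 11*k + 21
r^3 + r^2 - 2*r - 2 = (r + 1)*(r - sqrt(2))*(r + sqrt(2))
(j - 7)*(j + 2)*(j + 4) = j^3 - j^2 - 34*j - 56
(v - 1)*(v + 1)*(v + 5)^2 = v^4 + 10*v^3 + 24*v^2 - 10*v - 25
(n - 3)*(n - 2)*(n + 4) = n^3 - n^2 - 14*n + 24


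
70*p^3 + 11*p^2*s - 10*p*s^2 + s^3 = (-7*p + s)*(-5*p + s)*(2*p + s)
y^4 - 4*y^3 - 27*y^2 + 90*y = y*(y - 6)*(y - 3)*(y + 5)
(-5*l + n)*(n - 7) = -5*l*n + 35*l + n^2 - 7*n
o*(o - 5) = o^2 - 5*o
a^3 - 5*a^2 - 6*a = a*(a - 6)*(a + 1)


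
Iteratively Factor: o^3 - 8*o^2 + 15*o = (o - 5)*(o^2 - 3*o) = (o - 5)*(o - 3)*(o)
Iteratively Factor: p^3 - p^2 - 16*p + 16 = (p + 4)*(p^2 - 5*p + 4) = (p - 4)*(p + 4)*(p - 1)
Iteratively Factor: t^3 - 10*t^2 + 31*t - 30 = (t - 5)*(t^2 - 5*t + 6) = (t - 5)*(t - 3)*(t - 2)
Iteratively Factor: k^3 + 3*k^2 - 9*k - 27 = (k + 3)*(k^2 - 9) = (k + 3)^2*(k - 3)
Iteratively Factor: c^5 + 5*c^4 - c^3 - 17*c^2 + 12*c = (c + 4)*(c^4 + c^3 - 5*c^2 + 3*c) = (c + 3)*(c + 4)*(c^3 - 2*c^2 + c) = (c - 1)*(c + 3)*(c + 4)*(c^2 - c) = (c - 1)^2*(c + 3)*(c + 4)*(c)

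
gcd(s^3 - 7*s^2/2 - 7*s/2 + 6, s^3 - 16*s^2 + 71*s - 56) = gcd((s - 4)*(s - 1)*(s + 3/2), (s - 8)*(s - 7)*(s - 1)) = s - 1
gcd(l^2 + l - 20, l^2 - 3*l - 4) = l - 4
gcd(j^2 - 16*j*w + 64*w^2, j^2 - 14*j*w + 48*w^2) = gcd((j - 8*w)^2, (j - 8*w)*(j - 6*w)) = -j + 8*w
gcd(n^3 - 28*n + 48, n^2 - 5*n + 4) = n - 4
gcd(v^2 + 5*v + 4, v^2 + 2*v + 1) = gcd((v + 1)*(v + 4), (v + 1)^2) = v + 1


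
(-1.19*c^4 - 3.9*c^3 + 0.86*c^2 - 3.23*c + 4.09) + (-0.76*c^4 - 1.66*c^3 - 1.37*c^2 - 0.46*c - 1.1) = -1.95*c^4 - 5.56*c^3 - 0.51*c^2 - 3.69*c + 2.99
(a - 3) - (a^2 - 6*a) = -a^2 + 7*a - 3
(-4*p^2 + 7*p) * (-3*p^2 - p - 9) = 12*p^4 - 17*p^3 + 29*p^2 - 63*p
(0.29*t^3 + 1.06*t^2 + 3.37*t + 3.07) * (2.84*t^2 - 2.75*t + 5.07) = 0.8236*t^5 + 2.2129*t^4 + 8.1261*t^3 + 4.8255*t^2 + 8.6434*t + 15.5649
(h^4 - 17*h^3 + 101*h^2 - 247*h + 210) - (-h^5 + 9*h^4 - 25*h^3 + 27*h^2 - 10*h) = h^5 - 8*h^4 + 8*h^3 + 74*h^2 - 237*h + 210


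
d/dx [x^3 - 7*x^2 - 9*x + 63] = 3*x^2 - 14*x - 9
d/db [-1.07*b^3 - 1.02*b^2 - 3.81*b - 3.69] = -3.21*b^2 - 2.04*b - 3.81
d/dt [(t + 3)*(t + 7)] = 2*t + 10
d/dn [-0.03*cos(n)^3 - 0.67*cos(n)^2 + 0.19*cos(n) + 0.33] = (0.09*cos(n)^2 + 1.34*cos(n) - 0.19)*sin(n)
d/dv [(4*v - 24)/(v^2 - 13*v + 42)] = -4/(v^2 - 14*v + 49)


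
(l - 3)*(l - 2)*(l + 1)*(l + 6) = l^4 + 2*l^3 - 23*l^2 + 12*l + 36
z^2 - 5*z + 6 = (z - 3)*(z - 2)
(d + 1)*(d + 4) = d^2 + 5*d + 4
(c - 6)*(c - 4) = c^2 - 10*c + 24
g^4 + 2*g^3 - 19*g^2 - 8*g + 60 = (g - 3)*(g - 2)*(g + 2)*(g + 5)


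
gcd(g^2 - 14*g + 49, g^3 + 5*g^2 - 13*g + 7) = 1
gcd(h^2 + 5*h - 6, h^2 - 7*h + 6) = h - 1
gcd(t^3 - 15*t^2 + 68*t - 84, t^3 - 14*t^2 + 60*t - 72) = t^2 - 8*t + 12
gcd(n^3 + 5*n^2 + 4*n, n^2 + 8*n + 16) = n + 4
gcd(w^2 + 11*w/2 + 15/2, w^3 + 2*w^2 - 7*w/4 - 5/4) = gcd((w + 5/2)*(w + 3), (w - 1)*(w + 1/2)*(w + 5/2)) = w + 5/2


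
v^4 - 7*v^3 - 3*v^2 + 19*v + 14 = (v - 7)*(v - 2)*(v + 1)^2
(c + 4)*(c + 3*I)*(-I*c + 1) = -I*c^3 + 4*c^2 - 4*I*c^2 + 16*c + 3*I*c + 12*I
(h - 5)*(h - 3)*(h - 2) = h^3 - 10*h^2 + 31*h - 30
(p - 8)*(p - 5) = p^2 - 13*p + 40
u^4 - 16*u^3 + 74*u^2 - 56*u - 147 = (u - 7)^2*(u - 3)*(u + 1)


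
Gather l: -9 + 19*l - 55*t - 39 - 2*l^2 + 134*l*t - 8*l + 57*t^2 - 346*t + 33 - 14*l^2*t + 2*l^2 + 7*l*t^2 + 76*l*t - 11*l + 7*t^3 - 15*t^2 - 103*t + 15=-14*l^2*t + l*(7*t^2 + 210*t) + 7*t^3 + 42*t^2 - 504*t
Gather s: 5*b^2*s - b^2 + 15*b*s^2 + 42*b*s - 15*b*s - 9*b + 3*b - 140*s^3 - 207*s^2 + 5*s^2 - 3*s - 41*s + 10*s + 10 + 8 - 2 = -b^2 - 6*b - 140*s^3 + s^2*(15*b - 202) + s*(5*b^2 + 27*b - 34) + 16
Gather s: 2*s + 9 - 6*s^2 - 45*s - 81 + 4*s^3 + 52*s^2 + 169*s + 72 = 4*s^3 + 46*s^2 + 126*s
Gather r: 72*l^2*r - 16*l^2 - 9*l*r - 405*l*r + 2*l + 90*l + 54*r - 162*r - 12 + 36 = -16*l^2 + 92*l + r*(72*l^2 - 414*l - 108) + 24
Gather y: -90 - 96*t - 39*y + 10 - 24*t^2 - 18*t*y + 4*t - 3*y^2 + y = -24*t^2 - 92*t - 3*y^2 + y*(-18*t - 38) - 80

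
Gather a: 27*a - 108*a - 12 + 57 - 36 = 9 - 81*a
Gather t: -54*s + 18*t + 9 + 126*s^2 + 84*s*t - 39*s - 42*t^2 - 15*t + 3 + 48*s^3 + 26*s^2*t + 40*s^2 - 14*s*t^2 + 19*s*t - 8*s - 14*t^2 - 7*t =48*s^3 + 166*s^2 - 101*s + t^2*(-14*s - 56) + t*(26*s^2 + 103*s - 4) + 12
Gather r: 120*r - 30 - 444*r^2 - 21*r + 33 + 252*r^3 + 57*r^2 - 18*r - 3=252*r^3 - 387*r^2 + 81*r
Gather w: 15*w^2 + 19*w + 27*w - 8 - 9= 15*w^2 + 46*w - 17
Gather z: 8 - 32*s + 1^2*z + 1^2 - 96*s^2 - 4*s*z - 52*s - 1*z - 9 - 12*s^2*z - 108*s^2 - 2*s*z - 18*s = -204*s^2 - 102*s + z*(-12*s^2 - 6*s)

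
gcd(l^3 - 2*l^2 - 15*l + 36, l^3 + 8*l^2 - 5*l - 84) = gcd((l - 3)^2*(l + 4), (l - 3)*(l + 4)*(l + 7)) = l^2 + l - 12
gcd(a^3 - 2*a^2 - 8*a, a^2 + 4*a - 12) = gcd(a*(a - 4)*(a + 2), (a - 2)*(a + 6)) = 1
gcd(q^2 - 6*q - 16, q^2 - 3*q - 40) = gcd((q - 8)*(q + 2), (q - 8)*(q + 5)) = q - 8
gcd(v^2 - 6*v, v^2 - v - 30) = v - 6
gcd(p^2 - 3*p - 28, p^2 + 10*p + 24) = p + 4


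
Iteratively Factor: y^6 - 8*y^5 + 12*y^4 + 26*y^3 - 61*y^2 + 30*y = (y - 1)*(y^5 - 7*y^4 + 5*y^3 + 31*y^2 - 30*y) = (y - 1)^2*(y^4 - 6*y^3 - y^2 + 30*y) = (y - 5)*(y - 1)^2*(y^3 - y^2 - 6*y) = (y - 5)*(y - 1)^2*(y + 2)*(y^2 - 3*y) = (y - 5)*(y - 3)*(y - 1)^2*(y + 2)*(y)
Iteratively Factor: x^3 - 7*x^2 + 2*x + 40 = (x - 5)*(x^2 - 2*x - 8) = (x - 5)*(x + 2)*(x - 4)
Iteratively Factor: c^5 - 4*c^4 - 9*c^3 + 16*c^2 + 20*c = (c + 2)*(c^4 - 6*c^3 + 3*c^2 + 10*c) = (c - 2)*(c + 2)*(c^3 - 4*c^2 - 5*c) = (c - 2)*(c + 1)*(c + 2)*(c^2 - 5*c) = c*(c - 2)*(c + 1)*(c + 2)*(c - 5)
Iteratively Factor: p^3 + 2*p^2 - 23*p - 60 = (p + 4)*(p^2 - 2*p - 15) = (p + 3)*(p + 4)*(p - 5)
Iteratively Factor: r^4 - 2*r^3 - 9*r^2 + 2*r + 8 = (r - 4)*(r^3 + 2*r^2 - r - 2) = (r - 4)*(r + 2)*(r^2 - 1) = (r - 4)*(r - 1)*(r + 2)*(r + 1)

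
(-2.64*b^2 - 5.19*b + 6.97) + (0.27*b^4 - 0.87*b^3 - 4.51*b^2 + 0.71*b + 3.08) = 0.27*b^4 - 0.87*b^3 - 7.15*b^2 - 4.48*b + 10.05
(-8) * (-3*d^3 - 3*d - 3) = 24*d^3 + 24*d + 24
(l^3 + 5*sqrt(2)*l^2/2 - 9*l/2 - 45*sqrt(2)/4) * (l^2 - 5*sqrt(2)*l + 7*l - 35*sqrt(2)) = l^5 - 5*sqrt(2)*l^4/2 + 7*l^4 - 59*l^3/2 - 35*sqrt(2)*l^3/2 - 413*l^2/2 + 45*sqrt(2)*l^2/4 + 315*sqrt(2)*l/4 + 225*l/2 + 1575/2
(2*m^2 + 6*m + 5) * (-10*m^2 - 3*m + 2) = -20*m^4 - 66*m^3 - 64*m^2 - 3*m + 10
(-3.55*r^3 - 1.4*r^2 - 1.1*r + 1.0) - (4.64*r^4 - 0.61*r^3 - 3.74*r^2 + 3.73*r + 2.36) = -4.64*r^4 - 2.94*r^3 + 2.34*r^2 - 4.83*r - 1.36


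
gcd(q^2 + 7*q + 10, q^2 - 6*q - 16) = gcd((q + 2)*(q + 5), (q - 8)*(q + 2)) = q + 2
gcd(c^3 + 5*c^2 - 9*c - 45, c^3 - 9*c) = c^2 - 9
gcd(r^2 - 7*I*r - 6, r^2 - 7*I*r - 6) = r^2 - 7*I*r - 6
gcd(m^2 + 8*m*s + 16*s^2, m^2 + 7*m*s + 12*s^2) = m + 4*s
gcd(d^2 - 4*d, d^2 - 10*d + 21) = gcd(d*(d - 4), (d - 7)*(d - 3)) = 1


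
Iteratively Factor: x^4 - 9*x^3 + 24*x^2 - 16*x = (x - 4)*(x^3 - 5*x^2 + 4*x) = x*(x - 4)*(x^2 - 5*x + 4) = x*(x - 4)^2*(x - 1)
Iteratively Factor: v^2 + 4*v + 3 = (v + 1)*(v + 3)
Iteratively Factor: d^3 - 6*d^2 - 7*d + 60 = (d + 3)*(d^2 - 9*d + 20) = (d - 4)*(d + 3)*(d - 5)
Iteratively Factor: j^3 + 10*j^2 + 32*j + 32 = (j + 4)*(j^2 + 6*j + 8) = (j + 4)^2*(j + 2)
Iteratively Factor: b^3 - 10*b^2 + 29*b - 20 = (b - 1)*(b^2 - 9*b + 20) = (b - 4)*(b - 1)*(b - 5)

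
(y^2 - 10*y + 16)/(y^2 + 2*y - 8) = (y - 8)/(y + 4)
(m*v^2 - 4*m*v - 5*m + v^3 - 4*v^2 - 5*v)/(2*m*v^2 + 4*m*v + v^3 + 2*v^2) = (m*v^2 - 4*m*v - 5*m + v^3 - 4*v^2 - 5*v)/(v*(2*m*v + 4*m + v^2 + 2*v))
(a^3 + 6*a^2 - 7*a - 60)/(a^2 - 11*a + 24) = (a^2 + 9*a + 20)/(a - 8)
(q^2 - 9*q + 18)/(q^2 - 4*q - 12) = (q - 3)/(q + 2)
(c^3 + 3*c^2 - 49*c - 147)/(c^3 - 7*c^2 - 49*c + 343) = (c + 3)/(c - 7)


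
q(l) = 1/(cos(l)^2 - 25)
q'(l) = 2*sin(l)*cos(l)/(cos(l)^2 - 25)^2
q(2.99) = -0.04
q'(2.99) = -0.00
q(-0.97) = -0.04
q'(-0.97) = -0.00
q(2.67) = -0.04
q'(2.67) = -0.00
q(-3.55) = -0.04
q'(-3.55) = -0.00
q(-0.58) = -0.04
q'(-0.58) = -0.00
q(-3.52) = -0.04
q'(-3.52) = -0.00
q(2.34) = -0.04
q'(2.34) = -0.00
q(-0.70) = -0.04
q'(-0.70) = -0.00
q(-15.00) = -0.04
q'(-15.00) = 0.00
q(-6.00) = -0.04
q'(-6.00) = 0.00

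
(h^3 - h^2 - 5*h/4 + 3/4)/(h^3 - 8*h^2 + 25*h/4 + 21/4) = (2*h^2 + h - 1)/(2*h^2 - 13*h - 7)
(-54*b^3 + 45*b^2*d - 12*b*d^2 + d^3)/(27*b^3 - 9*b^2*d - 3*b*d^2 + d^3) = (-6*b + d)/(3*b + d)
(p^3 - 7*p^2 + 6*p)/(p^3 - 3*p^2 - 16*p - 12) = p*(p - 1)/(p^2 + 3*p + 2)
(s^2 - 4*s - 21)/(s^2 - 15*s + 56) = (s + 3)/(s - 8)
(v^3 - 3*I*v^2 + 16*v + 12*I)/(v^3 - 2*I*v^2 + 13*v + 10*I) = (v - 6*I)/(v - 5*I)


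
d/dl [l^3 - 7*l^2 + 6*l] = 3*l^2 - 14*l + 6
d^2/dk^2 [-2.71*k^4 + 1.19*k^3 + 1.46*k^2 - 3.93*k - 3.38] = -32.52*k^2 + 7.14*k + 2.92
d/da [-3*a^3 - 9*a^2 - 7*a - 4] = -9*a^2 - 18*a - 7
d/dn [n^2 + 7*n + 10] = 2*n + 7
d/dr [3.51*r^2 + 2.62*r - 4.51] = 7.02*r + 2.62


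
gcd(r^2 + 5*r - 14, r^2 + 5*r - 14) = r^2 + 5*r - 14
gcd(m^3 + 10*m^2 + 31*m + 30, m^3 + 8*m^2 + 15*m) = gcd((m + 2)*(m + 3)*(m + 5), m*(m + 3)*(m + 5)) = m^2 + 8*m + 15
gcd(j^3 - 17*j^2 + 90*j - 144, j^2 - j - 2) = 1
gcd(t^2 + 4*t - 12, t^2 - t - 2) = t - 2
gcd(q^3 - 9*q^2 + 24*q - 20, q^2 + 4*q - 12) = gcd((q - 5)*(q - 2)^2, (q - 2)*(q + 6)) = q - 2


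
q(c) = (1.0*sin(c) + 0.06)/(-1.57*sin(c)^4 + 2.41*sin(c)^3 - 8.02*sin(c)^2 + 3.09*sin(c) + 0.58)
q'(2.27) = -2.28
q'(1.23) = 0.33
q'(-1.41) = 0.01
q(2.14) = -0.49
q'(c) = (1.0*sin(c) + 0.06)*(6.28*sin(c)^3*cos(c) - 7.23*sin(c)^2*cos(c) + 16.04*sin(c)*cos(c) - 3.09*cos(c))/(-1.57*sin(c)^4 + 2.41*sin(c)^3 - 8.02*sin(c)^2 + 3.09*sin(c) + 0.58)^2 + 1.0*cos(c)/(-1.57*sin(c)^4 + 2.41*sin(c)^3 - 8.02*sin(c)^2 + 3.09*sin(c) + 0.58) = (4.71*sin(c)^4 - 4.4432*sin(c)^3 + 7.5862*sin(c)^2 + 0.9624*sin(c) + 0.3946)*cos(c)/(2.4649*sin(c)^8 - 7.5674*sin(c)^7 + 30.9909*sin(c)^6 - 48.359*sin(c)^5 + 77.393*sin(c)^4 - 46.768*sin(c)^3 + 0.244900000000001*sin(c)^2 + 3.5844*sin(c) + 0.3364)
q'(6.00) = 0.86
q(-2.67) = 0.14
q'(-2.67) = -0.25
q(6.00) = 0.23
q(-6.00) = 0.39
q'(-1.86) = -0.02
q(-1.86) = 0.07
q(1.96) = -0.37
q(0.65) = -4.06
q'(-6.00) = 1.54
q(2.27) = -0.68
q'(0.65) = 101.04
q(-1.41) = 0.07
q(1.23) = -0.35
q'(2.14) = -0.98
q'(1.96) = -0.41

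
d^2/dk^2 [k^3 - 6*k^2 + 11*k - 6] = 6*k - 12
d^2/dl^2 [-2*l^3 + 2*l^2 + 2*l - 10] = 4 - 12*l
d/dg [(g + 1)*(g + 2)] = 2*g + 3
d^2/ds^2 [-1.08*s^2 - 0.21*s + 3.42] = -2.16000000000000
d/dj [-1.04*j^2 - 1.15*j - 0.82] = -2.08*j - 1.15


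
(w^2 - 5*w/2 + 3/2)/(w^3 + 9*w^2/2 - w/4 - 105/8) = 4*(w - 1)/(4*w^2 + 24*w + 35)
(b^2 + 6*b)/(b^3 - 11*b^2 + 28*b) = (b + 6)/(b^2 - 11*b + 28)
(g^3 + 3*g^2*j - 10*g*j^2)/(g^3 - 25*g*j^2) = (g - 2*j)/(g - 5*j)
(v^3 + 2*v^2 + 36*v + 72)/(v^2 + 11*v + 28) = (v^3 + 2*v^2 + 36*v + 72)/(v^2 + 11*v + 28)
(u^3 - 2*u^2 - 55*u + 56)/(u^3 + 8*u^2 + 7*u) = (u^2 - 9*u + 8)/(u*(u + 1))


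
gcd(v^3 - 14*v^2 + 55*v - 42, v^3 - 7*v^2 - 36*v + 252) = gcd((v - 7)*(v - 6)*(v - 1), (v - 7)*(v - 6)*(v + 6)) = v^2 - 13*v + 42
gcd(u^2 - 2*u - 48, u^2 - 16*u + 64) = u - 8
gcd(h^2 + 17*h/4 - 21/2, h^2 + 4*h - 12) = h + 6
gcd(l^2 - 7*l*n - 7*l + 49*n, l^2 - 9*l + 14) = l - 7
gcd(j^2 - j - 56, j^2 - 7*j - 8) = j - 8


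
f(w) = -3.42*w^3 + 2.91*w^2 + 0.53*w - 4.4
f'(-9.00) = -882.91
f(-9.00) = 2719.72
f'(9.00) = -778.15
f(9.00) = -2257.10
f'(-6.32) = -446.06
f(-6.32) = 971.81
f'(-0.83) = -11.37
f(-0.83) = -0.88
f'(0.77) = -1.07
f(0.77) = -3.83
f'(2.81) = -64.13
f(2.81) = -55.82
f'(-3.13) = -118.20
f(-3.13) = 127.32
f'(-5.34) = -323.12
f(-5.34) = 596.52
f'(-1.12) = -18.86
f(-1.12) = 3.46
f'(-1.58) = -34.28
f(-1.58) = 15.52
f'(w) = -10.26*w^2 + 5.82*w + 0.53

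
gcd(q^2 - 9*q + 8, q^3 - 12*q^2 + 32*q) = q - 8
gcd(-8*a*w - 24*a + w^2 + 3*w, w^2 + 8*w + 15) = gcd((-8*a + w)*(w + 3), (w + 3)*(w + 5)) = w + 3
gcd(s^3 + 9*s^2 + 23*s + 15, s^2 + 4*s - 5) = s + 5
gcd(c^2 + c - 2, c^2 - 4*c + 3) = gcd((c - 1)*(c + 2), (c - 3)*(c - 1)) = c - 1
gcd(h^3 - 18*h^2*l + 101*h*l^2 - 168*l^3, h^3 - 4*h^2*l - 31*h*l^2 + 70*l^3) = h - 7*l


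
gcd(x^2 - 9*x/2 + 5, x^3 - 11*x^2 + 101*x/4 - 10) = x - 5/2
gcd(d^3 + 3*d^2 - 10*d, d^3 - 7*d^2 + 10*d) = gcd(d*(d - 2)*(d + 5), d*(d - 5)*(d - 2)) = d^2 - 2*d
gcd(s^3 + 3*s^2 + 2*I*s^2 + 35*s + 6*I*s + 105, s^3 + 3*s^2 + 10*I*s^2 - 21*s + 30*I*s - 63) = s^2 + s*(3 + 7*I) + 21*I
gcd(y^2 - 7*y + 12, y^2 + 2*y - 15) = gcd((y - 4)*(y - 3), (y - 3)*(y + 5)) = y - 3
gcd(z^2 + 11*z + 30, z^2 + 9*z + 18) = z + 6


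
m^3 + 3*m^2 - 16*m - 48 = (m - 4)*(m + 3)*(m + 4)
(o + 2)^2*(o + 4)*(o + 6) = o^4 + 14*o^3 + 68*o^2 + 136*o + 96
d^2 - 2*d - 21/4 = (d - 7/2)*(d + 3/2)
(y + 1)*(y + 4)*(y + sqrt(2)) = y^3 + sqrt(2)*y^2 + 5*y^2 + 4*y + 5*sqrt(2)*y + 4*sqrt(2)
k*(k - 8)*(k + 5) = k^3 - 3*k^2 - 40*k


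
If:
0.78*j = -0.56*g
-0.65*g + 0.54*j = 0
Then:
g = 0.00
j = 0.00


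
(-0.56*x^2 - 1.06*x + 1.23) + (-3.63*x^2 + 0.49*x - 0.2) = -4.19*x^2 - 0.57*x + 1.03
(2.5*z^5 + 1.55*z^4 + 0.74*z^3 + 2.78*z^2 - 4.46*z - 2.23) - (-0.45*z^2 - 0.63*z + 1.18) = 2.5*z^5 + 1.55*z^4 + 0.74*z^3 + 3.23*z^2 - 3.83*z - 3.41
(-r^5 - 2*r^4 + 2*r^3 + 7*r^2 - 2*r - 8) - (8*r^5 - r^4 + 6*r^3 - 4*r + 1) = -9*r^5 - r^4 - 4*r^3 + 7*r^2 + 2*r - 9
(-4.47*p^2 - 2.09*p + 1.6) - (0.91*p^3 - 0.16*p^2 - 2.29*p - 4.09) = -0.91*p^3 - 4.31*p^2 + 0.2*p + 5.69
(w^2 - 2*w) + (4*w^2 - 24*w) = 5*w^2 - 26*w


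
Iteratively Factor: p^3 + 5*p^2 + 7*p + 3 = (p + 1)*(p^2 + 4*p + 3) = (p + 1)*(p + 3)*(p + 1)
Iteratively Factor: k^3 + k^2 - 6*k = (k)*(k^2 + k - 6) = k*(k - 2)*(k + 3)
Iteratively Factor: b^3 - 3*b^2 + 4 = (b - 2)*(b^2 - b - 2) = (b - 2)*(b + 1)*(b - 2)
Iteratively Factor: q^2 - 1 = (q + 1)*(q - 1)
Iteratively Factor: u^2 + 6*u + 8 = (u + 4)*(u + 2)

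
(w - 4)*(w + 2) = w^2 - 2*w - 8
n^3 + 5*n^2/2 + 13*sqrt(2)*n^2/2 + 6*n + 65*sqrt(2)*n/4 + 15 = (n + 5/2)*(n + sqrt(2)/2)*(n + 6*sqrt(2))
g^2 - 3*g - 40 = (g - 8)*(g + 5)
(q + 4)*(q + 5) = q^2 + 9*q + 20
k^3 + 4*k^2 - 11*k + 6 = (k - 1)^2*(k + 6)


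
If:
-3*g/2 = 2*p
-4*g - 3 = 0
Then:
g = -3/4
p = 9/16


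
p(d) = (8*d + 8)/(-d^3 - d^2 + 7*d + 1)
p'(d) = (8*d + 8)*(3*d^2 + 2*d - 7)/(-d^3 - d^2 + 7*d + 1)^2 + 8/(-d^3 - d^2 + 7*d + 1)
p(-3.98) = -1.17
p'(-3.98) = -1.48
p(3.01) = -2.25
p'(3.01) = 3.57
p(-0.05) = 11.74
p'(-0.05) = -116.17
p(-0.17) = -31.03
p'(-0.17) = -1089.18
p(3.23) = -1.65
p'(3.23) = 2.08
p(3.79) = -0.93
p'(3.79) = 0.79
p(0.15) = 4.55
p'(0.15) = -10.94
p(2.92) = -2.62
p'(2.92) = 4.67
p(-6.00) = -0.29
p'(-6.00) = -0.13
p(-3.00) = 8.00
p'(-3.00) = -60.00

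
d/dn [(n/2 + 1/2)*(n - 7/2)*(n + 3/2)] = 3*n^2/2 - n - 29/8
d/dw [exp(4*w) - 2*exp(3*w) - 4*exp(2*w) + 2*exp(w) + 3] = (4*exp(3*w) - 6*exp(2*w) - 8*exp(w) + 2)*exp(w)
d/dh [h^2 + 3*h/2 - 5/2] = 2*h + 3/2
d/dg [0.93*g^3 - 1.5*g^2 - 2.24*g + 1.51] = 2.79*g^2 - 3.0*g - 2.24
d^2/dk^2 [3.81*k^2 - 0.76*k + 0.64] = 7.62000000000000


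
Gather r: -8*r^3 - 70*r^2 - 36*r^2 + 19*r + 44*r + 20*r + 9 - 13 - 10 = -8*r^3 - 106*r^2 + 83*r - 14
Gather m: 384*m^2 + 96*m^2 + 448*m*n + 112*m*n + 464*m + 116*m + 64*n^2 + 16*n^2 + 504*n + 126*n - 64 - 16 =480*m^2 + m*(560*n + 580) + 80*n^2 + 630*n - 80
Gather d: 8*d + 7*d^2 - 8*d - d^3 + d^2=-d^3 + 8*d^2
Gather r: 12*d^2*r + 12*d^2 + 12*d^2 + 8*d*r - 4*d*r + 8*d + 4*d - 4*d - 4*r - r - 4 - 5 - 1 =24*d^2 + 8*d + r*(12*d^2 + 4*d - 5) - 10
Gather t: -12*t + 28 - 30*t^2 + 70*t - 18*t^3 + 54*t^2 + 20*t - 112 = -18*t^3 + 24*t^2 + 78*t - 84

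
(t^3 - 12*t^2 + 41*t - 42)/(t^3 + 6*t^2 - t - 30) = (t^2 - 10*t + 21)/(t^2 + 8*t + 15)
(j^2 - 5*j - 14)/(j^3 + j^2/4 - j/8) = 8*(j^2 - 5*j - 14)/(j*(8*j^2 + 2*j - 1))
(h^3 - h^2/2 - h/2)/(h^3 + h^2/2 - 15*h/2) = (2*h^2 - h - 1)/(2*h^2 + h - 15)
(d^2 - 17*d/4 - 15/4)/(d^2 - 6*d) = (4*d^2 - 17*d - 15)/(4*d*(d - 6))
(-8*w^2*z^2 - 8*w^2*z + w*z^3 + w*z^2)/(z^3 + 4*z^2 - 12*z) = w*(-8*w*z - 8*w + z^2 + z)/(z^2 + 4*z - 12)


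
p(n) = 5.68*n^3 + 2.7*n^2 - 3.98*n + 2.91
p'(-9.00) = 1327.66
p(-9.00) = -3883.29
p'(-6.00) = 577.06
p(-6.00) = -1102.89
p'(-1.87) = 45.51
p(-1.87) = -17.35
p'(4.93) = 436.80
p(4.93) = 729.51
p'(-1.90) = 47.27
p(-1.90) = -18.74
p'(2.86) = 150.84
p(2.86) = 146.49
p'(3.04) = 169.91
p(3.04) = 175.34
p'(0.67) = 7.29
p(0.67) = 3.16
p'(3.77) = 258.57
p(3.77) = 330.63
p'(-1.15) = 12.35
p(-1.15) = 2.42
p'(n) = 17.04*n^2 + 5.4*n - 3.98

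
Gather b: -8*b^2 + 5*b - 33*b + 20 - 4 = -8*b^2 - 28*b + 16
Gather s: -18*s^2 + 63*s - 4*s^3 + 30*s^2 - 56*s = -4*s^3 + 12*s^2 + 7*s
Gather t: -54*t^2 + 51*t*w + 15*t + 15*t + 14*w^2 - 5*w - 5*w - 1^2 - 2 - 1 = -54*t^2 + t*(51*w + 30) + 14*w^2 - 10*w - 4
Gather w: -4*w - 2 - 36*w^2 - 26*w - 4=-36*w^2 - 30*w - 6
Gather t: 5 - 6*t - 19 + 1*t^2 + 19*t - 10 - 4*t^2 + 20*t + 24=-3*t^2 + 33*t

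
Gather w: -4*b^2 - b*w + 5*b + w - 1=-4*b^2 + 5*b + w*(1 - b) - 1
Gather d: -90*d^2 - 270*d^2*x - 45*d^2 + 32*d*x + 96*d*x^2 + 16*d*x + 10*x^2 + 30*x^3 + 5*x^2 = d^2*(-270*x - 135) + d*(96*x^2 + 48*x) + 30*x^3 + 15*x^2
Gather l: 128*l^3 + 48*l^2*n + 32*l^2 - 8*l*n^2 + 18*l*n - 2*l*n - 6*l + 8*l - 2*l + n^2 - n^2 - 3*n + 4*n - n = 128*l^3 + l^2*(48*n + 32) + l*(-8*n^2 + 16*n)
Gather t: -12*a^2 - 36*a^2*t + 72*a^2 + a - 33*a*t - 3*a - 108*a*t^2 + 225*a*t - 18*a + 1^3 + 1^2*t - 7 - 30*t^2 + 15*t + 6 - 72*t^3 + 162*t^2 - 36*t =60*a^2 - 20*a - 72*t^3 + t^2*(132 - 108*a) + t*(-36*a^2 + 192*a - 20)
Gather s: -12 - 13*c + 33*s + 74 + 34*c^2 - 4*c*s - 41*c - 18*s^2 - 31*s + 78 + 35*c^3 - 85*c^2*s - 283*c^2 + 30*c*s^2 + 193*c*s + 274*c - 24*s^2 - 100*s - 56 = 35*c^3 - 249*c^2 + 220*c + s^2*(30*c - 42) + s*(-85*c^2 + 189*c - 98) + 84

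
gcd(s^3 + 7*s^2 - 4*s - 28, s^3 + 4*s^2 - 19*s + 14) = s^2 + 5*s - 14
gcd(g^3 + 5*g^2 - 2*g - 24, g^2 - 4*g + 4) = g - 2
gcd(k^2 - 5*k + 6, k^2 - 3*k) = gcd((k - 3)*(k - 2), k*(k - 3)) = k - 3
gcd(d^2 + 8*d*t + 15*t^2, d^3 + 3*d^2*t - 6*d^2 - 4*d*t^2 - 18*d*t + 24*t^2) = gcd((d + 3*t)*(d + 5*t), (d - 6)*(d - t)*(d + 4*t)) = 1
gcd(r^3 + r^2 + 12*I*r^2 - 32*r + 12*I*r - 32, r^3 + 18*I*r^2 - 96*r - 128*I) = r + 8*I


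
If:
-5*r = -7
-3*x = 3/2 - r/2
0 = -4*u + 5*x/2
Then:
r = 7/5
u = -1/6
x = -4/15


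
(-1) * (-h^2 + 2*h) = h^2 - 2*h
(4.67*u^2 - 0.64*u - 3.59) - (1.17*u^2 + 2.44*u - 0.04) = 3.5*u^2 - 3.08*u - 3.55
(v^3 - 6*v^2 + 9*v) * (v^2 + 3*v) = v^5 - 3*v^4 - 9*v^3 + 27*v^2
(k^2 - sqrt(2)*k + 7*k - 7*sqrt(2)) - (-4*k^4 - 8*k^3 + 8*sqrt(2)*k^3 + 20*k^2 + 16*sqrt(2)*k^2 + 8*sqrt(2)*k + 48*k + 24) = 4*k^4 - 8*sqrt(2)*k^3 + 8*k^3 - 16*sqrt(2)*k^2 - 19*k^2 - 41*k - 9*sqrt(2)*k - 24 - 7*sqrt(2)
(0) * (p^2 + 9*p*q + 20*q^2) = 0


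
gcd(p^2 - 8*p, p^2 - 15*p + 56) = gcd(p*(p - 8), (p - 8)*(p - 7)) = p - 8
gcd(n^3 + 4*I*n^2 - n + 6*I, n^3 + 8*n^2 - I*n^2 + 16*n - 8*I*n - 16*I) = n - I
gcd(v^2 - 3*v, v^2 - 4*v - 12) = 1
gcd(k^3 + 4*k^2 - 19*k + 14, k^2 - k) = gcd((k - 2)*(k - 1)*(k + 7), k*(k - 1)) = k - 1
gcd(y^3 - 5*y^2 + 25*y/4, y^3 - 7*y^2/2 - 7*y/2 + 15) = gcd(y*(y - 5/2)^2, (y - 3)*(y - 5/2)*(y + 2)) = y - 5/2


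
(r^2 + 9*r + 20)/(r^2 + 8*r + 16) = (r + 5)/(r + 4)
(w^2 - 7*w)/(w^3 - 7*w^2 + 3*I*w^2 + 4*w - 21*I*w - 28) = w/(w^2 + 3*I*w + 4)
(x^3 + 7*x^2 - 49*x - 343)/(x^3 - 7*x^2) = 1 + 14/x + 49/x^2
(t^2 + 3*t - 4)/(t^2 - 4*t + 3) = (t + 4)/(t - 3)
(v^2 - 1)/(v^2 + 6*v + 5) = (v - 1)/(v + 5)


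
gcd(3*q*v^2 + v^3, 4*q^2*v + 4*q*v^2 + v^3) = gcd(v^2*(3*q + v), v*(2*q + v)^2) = v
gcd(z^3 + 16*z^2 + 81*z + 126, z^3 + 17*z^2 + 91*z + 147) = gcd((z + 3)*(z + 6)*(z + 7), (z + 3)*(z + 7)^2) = z^2 + 10*z + 21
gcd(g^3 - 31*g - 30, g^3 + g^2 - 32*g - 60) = g^2 - g - 30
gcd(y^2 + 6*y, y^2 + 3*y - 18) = y + 6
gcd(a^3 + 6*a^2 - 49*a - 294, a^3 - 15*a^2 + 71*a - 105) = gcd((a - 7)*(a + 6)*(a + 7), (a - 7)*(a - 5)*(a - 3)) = a - 7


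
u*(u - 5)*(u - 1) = u^3 - 6*u^2 + 5*u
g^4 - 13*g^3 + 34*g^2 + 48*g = g*(g - 8)*(g - 6)*(g + 1)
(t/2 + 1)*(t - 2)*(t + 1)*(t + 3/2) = t^4/2 + 5*t^3/4 - 5*t^2/4 - 5*t - 3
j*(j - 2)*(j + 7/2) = j^3 + 3*j^2/2 - 7*j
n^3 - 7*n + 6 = (n - 2)*(n - 1)*(n + 3)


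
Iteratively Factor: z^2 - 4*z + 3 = (z - 3)*(z - 1)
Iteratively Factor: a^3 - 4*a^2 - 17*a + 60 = (a - 3)*(a^2 - a - 20) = (a - 5)*(a - 3)*(a + 4)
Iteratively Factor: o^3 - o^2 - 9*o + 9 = (o - 3)*(o^2 + 2*o - 3) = (o - 3)*(o - 1)*(o + 3)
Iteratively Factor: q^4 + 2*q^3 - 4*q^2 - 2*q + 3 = (q - 1)*(q^3 + 3*q^2 - q - 3) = (q - 1)^2*(q^2 + 4*q + 3) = (q - 1)^2*(q + 3)*(q + 1)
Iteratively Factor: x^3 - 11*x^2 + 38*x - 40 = (x - 2)*(x^2 - 9*x + 20) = (x - 5)*(x - 2)*(x - 4)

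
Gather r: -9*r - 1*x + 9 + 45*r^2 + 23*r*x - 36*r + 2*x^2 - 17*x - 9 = 45*r^2 + r*(23*x - 45) + 2*x^2 - 18*x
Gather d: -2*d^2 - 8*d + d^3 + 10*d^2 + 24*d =d^3 + 8*d^2 + 16*d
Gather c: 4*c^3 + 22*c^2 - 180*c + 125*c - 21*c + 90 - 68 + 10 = 4*c^3 + 22*c^2 - 76*c + 32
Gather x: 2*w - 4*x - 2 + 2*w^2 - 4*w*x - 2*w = 2*w^2 + x*(-4*w - 4) - 2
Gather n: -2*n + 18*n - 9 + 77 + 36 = 16*n + 104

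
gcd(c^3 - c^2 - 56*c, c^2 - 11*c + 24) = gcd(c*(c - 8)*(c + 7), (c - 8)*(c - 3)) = c - 8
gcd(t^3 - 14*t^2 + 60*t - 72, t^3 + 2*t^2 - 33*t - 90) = t - 6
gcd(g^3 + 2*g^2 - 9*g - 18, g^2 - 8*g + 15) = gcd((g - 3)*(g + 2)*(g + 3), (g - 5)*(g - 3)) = g - 3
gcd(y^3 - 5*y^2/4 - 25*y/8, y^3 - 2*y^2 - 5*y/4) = y^2 - 5*y/2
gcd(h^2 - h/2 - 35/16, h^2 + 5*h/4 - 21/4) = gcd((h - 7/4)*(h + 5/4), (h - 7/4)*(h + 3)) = h - 7/4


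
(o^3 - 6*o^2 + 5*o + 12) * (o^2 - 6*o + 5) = o^5 - 12*o^4 + 46*o^3 - 48*o^2 - 47*o + 60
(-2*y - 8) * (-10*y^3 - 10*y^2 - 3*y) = 20*y^4 + 100*y^3 + 86*y^2 + 24*y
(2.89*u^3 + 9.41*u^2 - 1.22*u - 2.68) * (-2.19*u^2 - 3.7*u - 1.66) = -6.3291*u^5 - 31.3009*u^4 - 36.9426*u^3 - 5.2374*u^2 + 11.9412*u + 4.4488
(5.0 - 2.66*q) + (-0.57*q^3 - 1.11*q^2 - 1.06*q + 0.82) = -0.57*q^3 - 1.11*q^2 - 3.72*q + 5.82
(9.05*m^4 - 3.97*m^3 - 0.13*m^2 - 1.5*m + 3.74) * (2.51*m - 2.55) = 22.7155*m^5 - 33.0422*m^4 + 9.7972*m^3 - 3.4335*m^2 + 13.2124*m - 9.537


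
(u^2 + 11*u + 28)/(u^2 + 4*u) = (u + 7)/u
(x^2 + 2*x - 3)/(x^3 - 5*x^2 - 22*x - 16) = (-x^2 - 2*x + 3)/(-x^3 + 5*x^2 + 22*x + 16)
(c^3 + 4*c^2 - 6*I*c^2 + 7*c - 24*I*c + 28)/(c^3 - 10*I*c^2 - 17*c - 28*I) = (c + 4)/(c - 4*I)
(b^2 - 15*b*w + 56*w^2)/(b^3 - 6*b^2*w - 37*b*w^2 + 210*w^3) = (-b + 8*w)/(-b^2 - b*w + 30*w^2)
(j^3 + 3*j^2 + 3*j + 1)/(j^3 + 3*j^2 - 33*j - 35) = (j^2 + 2*j + 1)/(j^2 + 2*j - 35)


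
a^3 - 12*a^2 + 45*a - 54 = (a - 6)*(a - 3)^2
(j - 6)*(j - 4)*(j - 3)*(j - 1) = j^4 - 14*j^3 + 67*j^2 - 126*j + 72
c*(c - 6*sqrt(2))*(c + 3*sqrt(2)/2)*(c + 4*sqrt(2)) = c^4 - sqrt(2)*c^3/2 - 54*c^2 - 72*sqrt(2)*c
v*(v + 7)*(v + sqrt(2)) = v^3 + sqrt(2)*v^2 + 7*v^2 + 7*sqrt(2)*v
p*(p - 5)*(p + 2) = p^3 - 3*p^2 - 10*p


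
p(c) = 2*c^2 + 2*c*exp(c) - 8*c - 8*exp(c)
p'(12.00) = 2929626.25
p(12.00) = 2604268.66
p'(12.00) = 2929626.25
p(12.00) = 2604268.66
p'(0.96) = -14.82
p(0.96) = -21.72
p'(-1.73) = -16.60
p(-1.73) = 17.79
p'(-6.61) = -34.47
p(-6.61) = 140.24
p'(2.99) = 3.56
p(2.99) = -46.21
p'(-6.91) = -35.66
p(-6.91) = 150.75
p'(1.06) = -14.96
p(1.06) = -23.20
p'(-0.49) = -14.24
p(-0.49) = -1.10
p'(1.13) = -15.06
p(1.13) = -24.26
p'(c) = 2*c*exp(c) + 4*c - 6*exp(c) - 8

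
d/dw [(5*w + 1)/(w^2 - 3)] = (5*w^2 - 2*w*(5*w + 1) - 15)/(w^2 - 3)^2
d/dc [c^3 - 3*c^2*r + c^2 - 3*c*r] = 3*c^2 - 6*c*r + 2*c - 3*r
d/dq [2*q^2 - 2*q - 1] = 4*q - 2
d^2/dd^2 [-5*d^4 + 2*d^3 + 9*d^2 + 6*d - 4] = -60*d^2 + 12*d + 18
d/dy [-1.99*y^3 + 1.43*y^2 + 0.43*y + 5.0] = -5.97*y^2 + 2.86*y + 0.43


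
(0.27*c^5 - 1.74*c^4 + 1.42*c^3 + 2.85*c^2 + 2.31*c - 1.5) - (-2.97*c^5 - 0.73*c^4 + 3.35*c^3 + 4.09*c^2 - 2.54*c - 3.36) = 3.24*c^5 - 1.01*c^4 - 1.93*c^3 - 1.24*c^2 + 4.85*c + 1.86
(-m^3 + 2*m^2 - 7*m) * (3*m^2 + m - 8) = -3*m^5 + 5*m^4 - 11*m^3 - 23*m^2 + 56*m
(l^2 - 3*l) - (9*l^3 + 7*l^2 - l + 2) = -9*l^3 - 6*l^2 - 2*l - 2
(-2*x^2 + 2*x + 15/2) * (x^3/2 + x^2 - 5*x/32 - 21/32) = -x^5 - x^4 + 97*x^3/16 + 17*x^2/2 - 159*x/64 - 315/64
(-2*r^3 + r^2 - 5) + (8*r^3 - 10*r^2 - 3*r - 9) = 6*r^3 - 9*r^2 - 3*r - 14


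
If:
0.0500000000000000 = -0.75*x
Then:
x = -0.07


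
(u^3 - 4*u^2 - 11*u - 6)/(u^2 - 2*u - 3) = (u^2 - 5*u - 6)/(u - 3)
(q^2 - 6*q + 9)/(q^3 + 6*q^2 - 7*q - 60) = (q - 3)/(q^2 + 9*q + 20)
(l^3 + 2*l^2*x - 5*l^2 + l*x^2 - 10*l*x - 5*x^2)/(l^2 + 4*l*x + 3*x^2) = (l^2 + l*x - 5*l - 5*x)/(l + 3*x)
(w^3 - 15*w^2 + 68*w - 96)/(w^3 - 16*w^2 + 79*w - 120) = (w - 4)/(w - 5)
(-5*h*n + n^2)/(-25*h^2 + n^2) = n/(5*h + n)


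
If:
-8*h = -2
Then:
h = 1/4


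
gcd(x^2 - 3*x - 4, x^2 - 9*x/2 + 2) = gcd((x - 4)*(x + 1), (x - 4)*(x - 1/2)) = x - 4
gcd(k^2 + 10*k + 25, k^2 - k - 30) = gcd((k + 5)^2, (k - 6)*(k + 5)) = k + 5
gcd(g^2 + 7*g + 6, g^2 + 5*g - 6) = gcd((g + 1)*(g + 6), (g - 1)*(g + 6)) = g + 6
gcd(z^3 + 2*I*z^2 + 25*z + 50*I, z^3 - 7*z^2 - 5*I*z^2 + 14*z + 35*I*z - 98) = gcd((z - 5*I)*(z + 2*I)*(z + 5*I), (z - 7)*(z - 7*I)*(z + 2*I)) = z + 2*I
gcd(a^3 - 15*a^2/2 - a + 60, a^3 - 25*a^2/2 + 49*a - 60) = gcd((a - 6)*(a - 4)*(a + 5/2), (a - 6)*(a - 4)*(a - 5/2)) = a^2 - 10*a + 24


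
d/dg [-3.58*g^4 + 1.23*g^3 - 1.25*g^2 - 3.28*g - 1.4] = -14.32*g^3 + 3.69*g^2 - 2.5*g - 3.28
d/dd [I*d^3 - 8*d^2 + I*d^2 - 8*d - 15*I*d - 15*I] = 3*I*d^2 + 2*d*(-8 + I) - 8 - 15*I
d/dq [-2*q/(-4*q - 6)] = 3/(2*q + 3)^2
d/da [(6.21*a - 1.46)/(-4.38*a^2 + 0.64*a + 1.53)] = (27.1998*a^2 - 12.7896*a + 10.4357)/(19.1844*a^4 - 5.6064*a^3 - 12.9932*a^2 + 1.9584*a + 2.3409)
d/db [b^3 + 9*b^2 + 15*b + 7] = 3*b^2 + 18*b + 15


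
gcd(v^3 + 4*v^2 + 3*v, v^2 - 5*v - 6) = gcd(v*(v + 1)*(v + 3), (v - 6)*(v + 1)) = v + 1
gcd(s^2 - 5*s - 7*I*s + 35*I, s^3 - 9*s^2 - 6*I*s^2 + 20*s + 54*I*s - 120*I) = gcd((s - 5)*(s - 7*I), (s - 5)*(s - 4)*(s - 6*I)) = s - 5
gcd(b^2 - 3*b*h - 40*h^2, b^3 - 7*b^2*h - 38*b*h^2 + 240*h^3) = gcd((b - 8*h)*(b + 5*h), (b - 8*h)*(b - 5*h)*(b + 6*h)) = b - 8*h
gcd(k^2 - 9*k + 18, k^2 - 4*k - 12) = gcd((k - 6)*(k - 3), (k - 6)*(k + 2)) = k - 6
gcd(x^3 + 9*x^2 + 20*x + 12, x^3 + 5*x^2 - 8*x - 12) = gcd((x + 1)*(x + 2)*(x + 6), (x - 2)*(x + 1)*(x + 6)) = x^2 + 7*x + 6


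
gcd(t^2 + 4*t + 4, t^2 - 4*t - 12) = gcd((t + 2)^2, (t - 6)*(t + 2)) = t + 2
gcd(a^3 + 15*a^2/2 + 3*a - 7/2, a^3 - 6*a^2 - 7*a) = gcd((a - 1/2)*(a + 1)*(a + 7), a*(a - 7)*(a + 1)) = a + 1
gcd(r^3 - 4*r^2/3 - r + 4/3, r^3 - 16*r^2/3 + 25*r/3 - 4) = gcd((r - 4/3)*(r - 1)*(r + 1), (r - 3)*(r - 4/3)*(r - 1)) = r^2 - 7*r/3 + 4/3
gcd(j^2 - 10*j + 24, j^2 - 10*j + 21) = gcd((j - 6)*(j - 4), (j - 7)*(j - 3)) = 1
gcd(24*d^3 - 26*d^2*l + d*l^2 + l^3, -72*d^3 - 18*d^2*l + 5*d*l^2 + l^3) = 24*d^2 - 2*d*l - l^2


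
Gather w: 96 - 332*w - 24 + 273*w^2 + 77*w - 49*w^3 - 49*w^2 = -49*w^3 + 224*w^2 - 255*w + 72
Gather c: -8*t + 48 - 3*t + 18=66 - 11*t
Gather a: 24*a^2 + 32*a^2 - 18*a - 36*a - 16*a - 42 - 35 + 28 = 56*a^2 - 70*a - 49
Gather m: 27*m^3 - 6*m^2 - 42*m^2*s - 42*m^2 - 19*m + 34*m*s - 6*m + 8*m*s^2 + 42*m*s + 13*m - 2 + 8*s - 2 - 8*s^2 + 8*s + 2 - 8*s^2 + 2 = 27*m^3 + m^2*(-42*s - 48) + m*(8*s^2 + 76*s - 12) - 16*s^2 + 16*s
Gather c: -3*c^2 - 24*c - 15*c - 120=-3*c^2 - 39*c - 120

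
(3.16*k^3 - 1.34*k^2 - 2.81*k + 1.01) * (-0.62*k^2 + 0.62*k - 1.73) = -1.9592*k^5 + 2.79*k^4 - 4.5554*k^3 - 0.0501999999999999*k^2 + 5.4875*k - 1.7473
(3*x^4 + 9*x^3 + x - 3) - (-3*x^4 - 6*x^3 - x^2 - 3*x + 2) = 6*x^4 + 15*x^3 + x^2 + 4*x - 5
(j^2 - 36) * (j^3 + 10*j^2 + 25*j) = j^5 + 10*j^4 - 11*j^3 - 360*j^2 - 900*j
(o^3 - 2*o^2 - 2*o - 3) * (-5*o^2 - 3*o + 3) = -5*o^5 + 7*o^4 + 19*o^3 + 15*o^2 + 3*o - 9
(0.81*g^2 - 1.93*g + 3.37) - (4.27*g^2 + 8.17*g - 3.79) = -3.46*g^2 - 10.1*g + 7.16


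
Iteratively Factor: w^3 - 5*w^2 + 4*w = (w - 4)*(w^2 - w) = (w - 4)*(w - 1)*(w)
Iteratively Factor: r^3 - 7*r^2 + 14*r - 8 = (r - 4)*(r^2 - 3*r + 2) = (r - 4)*(r - 1)*(r - 2)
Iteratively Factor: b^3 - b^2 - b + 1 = (b + 1)*(b^2 - 2*b + 1) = (b - 1)*(b + 1)*(b - 1)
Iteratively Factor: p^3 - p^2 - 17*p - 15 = (p - 5)*(p^2 + 4*p + 3) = (p - 5)*(p + 3)*(p + 1)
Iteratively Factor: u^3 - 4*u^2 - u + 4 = (u - 1)*(u^2 - 3*u - 4) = (u - 4)*(u - 1)*(u + 1)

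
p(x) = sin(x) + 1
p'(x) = cos(x)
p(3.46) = 0.69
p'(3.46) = -0.95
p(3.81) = 0.38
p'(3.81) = -0.78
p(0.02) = 1.02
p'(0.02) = 1.00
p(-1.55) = 0.00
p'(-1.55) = 0.02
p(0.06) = 1.06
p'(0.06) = 1.00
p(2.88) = 1.26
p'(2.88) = -0.97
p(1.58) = 2.00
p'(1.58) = -0.01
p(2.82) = 1.32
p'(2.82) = -0.95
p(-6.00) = 1.28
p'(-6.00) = 0.96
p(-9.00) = 0.59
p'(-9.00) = -0.91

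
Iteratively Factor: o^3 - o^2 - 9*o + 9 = (o + 3)*(o^2 - 4*o + 3) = (o - 1)*(o + 3)*(o - 3)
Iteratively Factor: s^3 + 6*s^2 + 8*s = (s + 2)*(s^2 + 4*s) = s*(s + 2)*(s + 4)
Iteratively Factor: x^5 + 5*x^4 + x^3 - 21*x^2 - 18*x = (x + 3)*(x^4 + 2*x^3 - 5*x^2 - 6*x) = (x + 3)^2*(x^3 - x^2 - 2*x) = (x - 2)*(x + 3)^2*(x^2 + x) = (x - 2)*(x + 1)*(x + 3)^2*(x)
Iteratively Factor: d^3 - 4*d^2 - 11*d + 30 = (d - 5)*(d^2 + d - 6) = (d - 5)*(d - 2)*(d + 3)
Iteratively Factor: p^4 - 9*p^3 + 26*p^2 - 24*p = (p - 2)*(p^3 - 7*p^2 + 12*p) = p*(p - 2)*(p^2 - 7*p + 12) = p*(p - 4)*(p - 2)*(p - 3)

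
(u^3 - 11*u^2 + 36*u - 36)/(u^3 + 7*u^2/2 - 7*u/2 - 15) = 2*(u^2 - 9*u + 18)/(2*u^2 + 11*u + 15)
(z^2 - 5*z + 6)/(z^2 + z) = (z^2 - 5*z + 6)/(z*(z + 1))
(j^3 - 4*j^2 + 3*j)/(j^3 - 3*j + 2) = j*(j - 3)/(j^2 + j - 2)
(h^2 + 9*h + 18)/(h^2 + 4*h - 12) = (h + 3)/(h - 2)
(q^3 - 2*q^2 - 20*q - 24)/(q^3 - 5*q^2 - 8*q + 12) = (q + 2)/(q - 1)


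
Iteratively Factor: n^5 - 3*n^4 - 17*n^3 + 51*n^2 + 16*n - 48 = (n - 1)*(n^4 - 2*n^3 - 19*n^2 + 32*n + 48) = (n - 3)*(n - 1)*(n^3 + n^2 - 16*n - 16) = (n - 3)*(n - 1)*(n + 1)*(n^2 - 16) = (n - 3)*(n - 1)*(n + 1)*(n + 4)*(n - 4)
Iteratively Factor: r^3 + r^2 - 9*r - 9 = (r - 3)*(r^2 + 4*r + 3) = (r - 3)*(r + 3)*(r + 1)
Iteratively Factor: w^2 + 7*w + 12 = (w + 3)*(w + 4)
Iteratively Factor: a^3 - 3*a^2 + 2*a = (a - 1)*(a^2 - 2*a) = a*(a - 1)*(a - 2)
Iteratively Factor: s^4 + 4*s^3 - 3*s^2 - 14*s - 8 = (s + 1)*(s^3 + 3*s^2 - 6*s - 8) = (s - 2)*(s + 1)*(s^2 + 5*s + 4) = (s - 2)*(s + 1)*(s + 4)*(s + 1)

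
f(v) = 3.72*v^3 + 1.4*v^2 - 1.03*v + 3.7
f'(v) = 11.16*v^2 + 2.8*v - 1.03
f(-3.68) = -158.94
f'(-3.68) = 139.80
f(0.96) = 7.29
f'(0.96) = 11.94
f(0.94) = 7.06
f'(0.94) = 11.46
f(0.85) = 6.12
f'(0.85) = 9.41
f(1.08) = 8.91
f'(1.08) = 15.01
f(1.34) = 13.78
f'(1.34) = 22.76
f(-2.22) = -27.81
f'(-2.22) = 47.75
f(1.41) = 15.46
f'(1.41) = 25.11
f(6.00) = 851.44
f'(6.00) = 417.53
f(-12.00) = -6210.50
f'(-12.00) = 1572.41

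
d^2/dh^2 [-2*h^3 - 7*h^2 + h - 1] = -12*h - 14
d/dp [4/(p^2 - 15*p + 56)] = 4*(15 - 2*p)/(p^2 - 15*p + 56)^2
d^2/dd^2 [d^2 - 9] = 2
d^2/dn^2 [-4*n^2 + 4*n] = -8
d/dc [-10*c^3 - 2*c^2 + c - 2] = -30*c^2 - 4*c + 1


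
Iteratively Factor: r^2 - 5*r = (r)*(r - 5)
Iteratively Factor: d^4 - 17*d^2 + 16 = (d + 4)*(d^3 - 4*d^2 - d + 4) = (d - 4)*(d + 4)*(d^2 - 1) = (d - 4)*(d + 1)*(d + 4)*(d - 1)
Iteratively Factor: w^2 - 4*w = (w)*(w - 4)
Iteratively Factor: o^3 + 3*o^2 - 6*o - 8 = (o + 1)*(o^2 + 2*o - 8) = (o + 1)*(o + 4)*(o - 2)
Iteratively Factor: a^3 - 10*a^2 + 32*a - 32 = (a - 2)*(a^2 - 8*a + 16) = (a - 4)*(a - 2)*(a - 4)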